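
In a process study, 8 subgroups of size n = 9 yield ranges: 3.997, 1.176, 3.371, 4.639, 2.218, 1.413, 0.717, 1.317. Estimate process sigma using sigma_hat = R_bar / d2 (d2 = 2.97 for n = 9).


R_bar = (3.997 + 1.176 + 3.371 + 4.639 + 2.218 + 1.413 + 0.717 + 1.317) / 8
R_bar = 18.848 / 8 = 2.356
sigma_hat = R_bar / d2 = 2.356 / 2.97 = 0.7933

0.7933


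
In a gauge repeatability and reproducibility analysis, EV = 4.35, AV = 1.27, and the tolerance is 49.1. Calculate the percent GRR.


GRR = sqrt(EV^2 + AV^2) = sqrt(4.35^2 + 1.27^2) = 4.5316002
%GRR = GRR / tol * 100 = 4.5316002 / 49.1 * 100
%GRR = 9.2293

9.2293


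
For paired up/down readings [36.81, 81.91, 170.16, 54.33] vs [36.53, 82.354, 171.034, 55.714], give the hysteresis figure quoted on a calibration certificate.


|36.81 - 36.53| = 0.2800
|81.91 - 82.354| = 0.4440
|170.16 - 171.034| = 0.8740
|54.33 - 55.714| = 1.3840
hysteresis = max(diffs) = 1.3840

1.3840


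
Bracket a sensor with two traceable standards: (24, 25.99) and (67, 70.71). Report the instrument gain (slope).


slope = (y2 - y1) / (x2 - x1)
= (70.71 - 25.99) / (67 - 24)
= 44.7200 / 43
= 1.0400

1.0400


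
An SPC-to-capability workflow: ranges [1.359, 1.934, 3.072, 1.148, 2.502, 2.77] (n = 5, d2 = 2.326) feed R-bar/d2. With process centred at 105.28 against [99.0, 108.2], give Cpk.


R_bar = (1.359 + 1.934 + 3.072 + 1.148 + 2.502 + 2.77) / 6 = 2.1308333
sigma = R_bar / d2 = 2.1308333 / 2.326 = 0.91609342
Cp = (USL - LSL)/(6*sigma) = (108.2 - 99.0)/(6*0.91609342) = 1.6738
Cpu = (108.2 - 105.28)/(3*0.91609342) = 1.0625
Cpl = (105.28 - 99.0)/(3*0.91609342) = 2.2851
Cpk = min(Cpu, Cpl) = 1.0625

1.0625


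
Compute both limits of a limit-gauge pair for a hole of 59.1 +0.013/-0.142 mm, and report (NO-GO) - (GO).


GO = nominal - lower_tol (smallest hole = maximum material condition)
GO = 59.1 - 0.142 = 58.958
NO-GO = nominal + upper_tol (largest hole = least material condition)
NO-GO = 59.1 + 0.013 = 59.113
spread = NO-GO - GO = 59.113 - 58.958 = 0.1550

0.1550


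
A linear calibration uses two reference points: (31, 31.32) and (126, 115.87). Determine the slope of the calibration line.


slope = (y2 - y1) / (x2 - x1)
= (115.87 - 31.32) / (126 - 31)
= 84.5500 / 95
= 0.8900

0.8900


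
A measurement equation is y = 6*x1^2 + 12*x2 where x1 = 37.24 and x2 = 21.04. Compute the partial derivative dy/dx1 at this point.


y = 6*x1^2 + 12*x2
dy/dx1 = 2*6*x1
Evaluate at x1 = 37.24: c1 = 12 * 37.24
c1 = 446.8800

446.8800


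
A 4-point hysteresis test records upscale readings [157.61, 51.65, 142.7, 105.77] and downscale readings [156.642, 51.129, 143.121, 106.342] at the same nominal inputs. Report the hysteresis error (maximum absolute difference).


|157.61 - 156.642| = 0.9680
|51.65 - 51.129| = 0.5210
|142.7 - 143.121| = 0.4210
|105.77 - 106.342| = 0.5720
hysteresis = max(diffs) = 0.9680

0.9680


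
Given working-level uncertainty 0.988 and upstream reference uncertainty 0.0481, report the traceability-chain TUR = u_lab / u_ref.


TUR = u_lab / u_ref
= 0.988 / 0.0481
= 20.5405

20.5405


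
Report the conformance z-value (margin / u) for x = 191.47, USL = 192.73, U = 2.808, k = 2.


u = U / k = 2.808 / 2 = 1.404
margin = |USL - x| = |192.73 - 191.47| = 1.26
z = margin / u = 1.26 / 1.404
z = 0.8974

0.8974


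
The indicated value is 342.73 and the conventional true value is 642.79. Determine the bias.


Systematic error = measured - true
= 342.73 - 642.79
= -300.0600

-300.0600


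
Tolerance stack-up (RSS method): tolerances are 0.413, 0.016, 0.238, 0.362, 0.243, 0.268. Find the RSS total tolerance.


RSS = sqrt(0.413^2 + 0.016^2 + 0.238^2 + 0.362^2 + 0.243^2 + 0.268^2)
= sqrt(0.489386)
= 0.6996

0.6996


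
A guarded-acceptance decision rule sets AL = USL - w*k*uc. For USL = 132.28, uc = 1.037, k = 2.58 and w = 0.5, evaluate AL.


U = k * uc = 2.58 * 1.037 = 2.67546
guard band g = w * U = 0.5 * 2.67546 = 1.33773
AL = USL - g = 132.28 - 1.33773
AL = 130.9423

130.9423


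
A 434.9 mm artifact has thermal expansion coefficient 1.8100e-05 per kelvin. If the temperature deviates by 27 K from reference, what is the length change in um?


dL = L * alpha * dT
= 434.9 * 1.8100e-05 * 27
= 0.2125356 mm
dL_um = 0.2125356 * 1000 = 212.5356 um

212.5356


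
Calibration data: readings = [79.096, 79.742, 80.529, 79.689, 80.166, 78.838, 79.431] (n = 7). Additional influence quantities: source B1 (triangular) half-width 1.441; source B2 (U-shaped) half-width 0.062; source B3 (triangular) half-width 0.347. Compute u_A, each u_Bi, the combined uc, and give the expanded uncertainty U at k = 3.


mean = (79.096 + 79.742 + 80.529 + 79.689 + 80.166 + 78.838 + 79.431) / 7 = 79.64157143
s = sqrt(sum((x - mean)^2)/(n-1)) = 0.586317
u_A = s / sqrt(n) = 0.586317 / sqrt(7) = 0.221607
u_B1 = 1.441 / sqrt(6) = 0.58828579
u_B2 = 0.062 / sqrt(2) = 0.04384062
u_B3 = 0.347 / sqrt(6) = 0.14166216
uc = sqrt(0.221607^2 + 0.58828579^2 + 0.04384062^2 + 0.14166216^2) = 0.64589473
U = k * uc = 3 * 0.64589473
U = 1.9377

1.9377


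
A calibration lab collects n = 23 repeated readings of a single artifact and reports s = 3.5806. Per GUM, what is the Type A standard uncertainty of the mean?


u_A = s / sqrt(n)
u_A = 3.5806 / sqrt(23)
u_A = 3.5806 / 4.7958315
u_A = 0.7466

0.7466


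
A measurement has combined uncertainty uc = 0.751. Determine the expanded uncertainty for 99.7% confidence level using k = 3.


U = k * uc
U = 3 * 0.751
U = 2.2530

2.2530


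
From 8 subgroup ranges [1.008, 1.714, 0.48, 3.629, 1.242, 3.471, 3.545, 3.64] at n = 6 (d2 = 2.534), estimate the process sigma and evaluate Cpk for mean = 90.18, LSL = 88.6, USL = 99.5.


R_bar = (1.008 + 1.714 + 0.48 + 3.629 + 1.242 + 3.471 + 3.545 + 3.64) / 8 = 2.341125
sigma = R_bar / d2 = 2.341125 / 2.534 = 0.92388516
Cp = (USL - LSL)/(6*sigma) = (99.5 - 88.6)/(6*0.92388516) = 1.9663
Cpu = (99.5 - 90.18)/(3*0.92388516) = 3.3626
Cpl = (90.18 - 88.6)/(3*0.92388516) = 0.5701
Cpk = min(Cpu, Cpl) = 0.5701

0.5701


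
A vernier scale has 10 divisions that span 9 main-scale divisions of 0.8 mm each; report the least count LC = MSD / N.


LC = MSD / n_div
= 0.8 / 10
= 0.0800

0.0800


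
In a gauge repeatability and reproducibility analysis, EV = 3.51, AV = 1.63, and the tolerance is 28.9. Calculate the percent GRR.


GRR = sqrt(EV^2 + AV^2) = sqrt(3.51^2 + 1.63^2) = 3.8700129
%GRR = GRR / tol * 100 = 3.8700129 / 28.9 * 100
%GRR = 13.3910

13.3910


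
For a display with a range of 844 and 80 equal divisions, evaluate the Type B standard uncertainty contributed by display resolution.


resolution = range / divisions
resolution = 844 / 80 = 10.55
u_res = resolution / (2*sqrt(3))
u_res = 10.55 / 3.4641016
u_res = 3.0455

3.0455


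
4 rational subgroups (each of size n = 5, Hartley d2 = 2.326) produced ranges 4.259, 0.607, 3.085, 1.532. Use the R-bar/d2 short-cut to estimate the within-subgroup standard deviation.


R_bar = (4.259 + 0.607 + 3.085 + 1.532) / 4
R_bar = 9.483 / 4 = 2.37075
sigma_hat = R_bar / d2 = 2.37075 / 2.326 = 1.0192

1.0192


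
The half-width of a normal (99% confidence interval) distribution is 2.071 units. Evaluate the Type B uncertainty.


u_B = half_width / 2.576
u_B = 2.071 / 2.576
u_B = 0.8040

0.8040


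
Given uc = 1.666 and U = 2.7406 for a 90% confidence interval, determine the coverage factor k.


k = U / uc
k = 2.7406 / 1.666
k = 1.645

1.645


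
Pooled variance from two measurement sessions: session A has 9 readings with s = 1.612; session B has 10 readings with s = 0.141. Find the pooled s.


s_p = sqrt(((n1-1)*s1^2 + (n2-1)*s2^2) / (n1+n2-2))
numerator = (9-1)*1.612^2 + (10-1)*0.141^2 = 20.788352 + 0.178929 = 20.967281
denominator = 9 + 10 - 2 = 17
s_p^2 = 20.967281 / 17 = 1.2333695
s_p = sqrt(1.2333695) = 1.1106

1.1106


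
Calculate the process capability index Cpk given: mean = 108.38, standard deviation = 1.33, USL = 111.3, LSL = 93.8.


Cpu = (USL - mean) / (3*sigma) = (111.3 - 108.38) / (3*1.33) = 0.7318
Cpl = (mean - LSL) / (3*sigma) = (108.38 - 93.8) / (3*1.33) = 3.6541
Cpk = min(Cpu, Cpl) = 0.7318

0.7318


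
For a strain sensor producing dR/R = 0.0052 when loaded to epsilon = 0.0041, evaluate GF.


GF = (dR/R) / epsilon
= 0.0052 / 0.0041
= 1.2683

1.2683


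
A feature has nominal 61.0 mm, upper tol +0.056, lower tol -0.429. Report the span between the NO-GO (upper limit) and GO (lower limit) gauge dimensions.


GO = nominal - lower_tol (smallest hole = maximum material condition)
GO = 61.0 - 0.429 = 60.571
NO-GO = nominal + upper_tol (largest hole = least material condition)
NO-GO = 61.0 + 0.056 = 61.056
spread = NO-GO - GO = 61.056 - 60.571 = 0.4850

0.4850


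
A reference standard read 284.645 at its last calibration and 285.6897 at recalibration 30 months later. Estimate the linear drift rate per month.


rate = (v2 - v1) / months
= (285.6897 - 284.645) / 30
= 1.0447 / 30
= 0.0348

0.0348


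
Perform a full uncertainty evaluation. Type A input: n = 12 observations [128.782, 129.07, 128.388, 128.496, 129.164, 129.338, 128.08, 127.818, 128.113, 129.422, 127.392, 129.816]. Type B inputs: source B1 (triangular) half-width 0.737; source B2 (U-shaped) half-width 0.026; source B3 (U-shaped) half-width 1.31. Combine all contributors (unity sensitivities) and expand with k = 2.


mean = (128.782 + 129.07 + 128.388 + 128.496 + 129.164 + 129.338 + 128.08 + 127.818 + 128.113 + 129.422 + 127.392 + 129.816) / 12 = 128.6565833
s = sqrt(sum((x - mean)^2)/(n-1)) = 0.7303051
u_A = s / sqrt(n) = 0.7303051 / sqrt(12) = 0.21082092
u_B1 = 0.737 / sqrt(6) = 0.30087899
u_B2 = 0.026 / sqrt(2) = 0.018384776
u_B3 = 1.31 / sqrt(2) = 0.92630988
uc = sqrt(0.21082092^2 + 0.30087899^2 + 0.018384776^2 + 0.92630988^2) = 0.99667528
U = k * uc = 2 * 0.99667528
U = 1.9934

1.9934


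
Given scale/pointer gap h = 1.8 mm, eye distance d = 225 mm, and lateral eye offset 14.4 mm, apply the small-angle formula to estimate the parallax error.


error = h * offset / d
= 1.8 * 14.4 / 225
= 0.1152

0.1152


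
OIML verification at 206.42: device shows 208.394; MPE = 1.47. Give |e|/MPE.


e = indication - reference = 208.394 - 206.42 = 1.9740
|e| = 1.9740
ratio = |e| / MPE = 1.9740 / 1.47
ratio = 1.3429

1.3429


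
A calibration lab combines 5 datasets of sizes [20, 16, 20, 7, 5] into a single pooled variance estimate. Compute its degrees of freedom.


nu = sum_i (n_i - 1)
nu = ((20 - 1) + (16 - 1) + (20 - 1) + (7 - 1) + (5 - 1))
nu = 19 + 15 + 19 + 6 + 4
nu = 63

63


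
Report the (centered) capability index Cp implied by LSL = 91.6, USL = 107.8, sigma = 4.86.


Cp = (USL - LSL) / (6 * sigma)
= (107.8 - 91.6) / (6 * 4.86)
= 16.2000 / 29.1600
= 0.5556

0.5556


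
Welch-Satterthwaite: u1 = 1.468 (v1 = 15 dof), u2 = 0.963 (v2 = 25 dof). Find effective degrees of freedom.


uc = sqrt(u1^2 + u2^2) = sqrt(1.468^2 + 0.963^2) = 1.7556745
v_eff = uc^4 / (u1^4/v1 + u2^4/v2)
= 1.7556745^4 / (1.468^4/15 + 0.963^4/25)
= 9.5011463 / 0.34400909
v_eff = 27.6189

27.6189


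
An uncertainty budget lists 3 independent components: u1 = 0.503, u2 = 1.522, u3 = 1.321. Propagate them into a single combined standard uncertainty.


uc = sqrt(0.503^2 + 1.522^2 + 1.321^2)
uc = sqrt(4.314534)
uc = 2.0771

2.0771


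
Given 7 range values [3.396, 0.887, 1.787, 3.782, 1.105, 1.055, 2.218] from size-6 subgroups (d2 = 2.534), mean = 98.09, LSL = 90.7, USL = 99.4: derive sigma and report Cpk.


R_bar = (3.396 + 0.887 + 1.787 + 3.782 + 1.105 + 1.055 + 2.218) / 7 = 2.0328571
sigma = R_bar / d2 = 2.0328571 / 2.534 = 0.80223248
Cp = (USL - LSL)/(6*sigma) = (99.4 - 90.7)/(6*0.80223248) = 1.8075
Cpu = (99.4 - 98.09)/(3*0.80223248) = 0.5443
Cpl = (98.09 - 90.7)/(3*0.80223248) = 3.0706
Cpk = min(Cpu, Cpl) = 0.5443

0.5443


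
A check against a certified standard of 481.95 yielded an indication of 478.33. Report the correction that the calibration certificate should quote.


Correction = standard - reading
= 481.95 - 478.33
= 3.6200

3.6200


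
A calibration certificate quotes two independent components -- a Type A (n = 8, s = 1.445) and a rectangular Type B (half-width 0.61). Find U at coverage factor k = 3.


u_A = s / sqrt(n) = 1.445 / sqrt(8) = 0.51088465
u_B = half_width / sqrt(3) = 0.61 / sqrt(3) = 0.35218366
uc = sqrt(u_A^2 + u_B^2) = sqrt(0.51088465^2 + 0.35218366^2) = 0.62051306
U = k * uc = 3 * 0.62051306
U = 1.8615

1.8615


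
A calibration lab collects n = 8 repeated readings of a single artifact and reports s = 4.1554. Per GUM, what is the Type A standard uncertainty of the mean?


u_A = s / sqrt(n)
u_A = 4.1554 / sqrt(8)
u_A = 4.1554 / 2.8284271
u_A = 1.4692

1.4692


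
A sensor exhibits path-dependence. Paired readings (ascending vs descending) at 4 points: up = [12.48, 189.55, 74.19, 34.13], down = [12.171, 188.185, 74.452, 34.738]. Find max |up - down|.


|12.48 - 12.171| = 0.3090
|189.55 - 188.185| = 1.3650
|74.19 - 74.452| = 0.2620
|34.13 - 34.738| = 0.6080
hysteresis = max(diffs) = 1.3650

1.3650


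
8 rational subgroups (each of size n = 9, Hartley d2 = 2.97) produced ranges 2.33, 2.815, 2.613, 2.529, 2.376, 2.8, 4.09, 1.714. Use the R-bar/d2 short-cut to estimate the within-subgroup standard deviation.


R_bar = (2.33 + 2.815 + 2.613 + 2.529 + 2.376 + 2.8 + 4.09 + 1.714) / 8
R_bar = 21.267 / 8 = 2.658375
sigma_hat = R_bar / d2 = 2.658375 / 2.97 = 0.8951

0.8951


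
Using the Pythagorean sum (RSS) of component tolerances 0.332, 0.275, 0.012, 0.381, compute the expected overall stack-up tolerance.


RSS = sqrt(0.332^2 + 0.275^2 + 0.012^2 + 0.381^2)
= sqrt(0.331154)
= 0.5755

0.5755


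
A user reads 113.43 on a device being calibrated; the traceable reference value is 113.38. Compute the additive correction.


Correction = standard - reading
= 113.38 - 113.43
= -0.0500

-0.0500


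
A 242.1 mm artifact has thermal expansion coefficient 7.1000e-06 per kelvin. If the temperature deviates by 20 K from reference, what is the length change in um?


dL = L * alpha * dT
= 242.1 * 7.1000e-06 * 20
= 0.0343782 mm
dL_um = 0.0343782 * 1000 = 34.3782 um

34.3782


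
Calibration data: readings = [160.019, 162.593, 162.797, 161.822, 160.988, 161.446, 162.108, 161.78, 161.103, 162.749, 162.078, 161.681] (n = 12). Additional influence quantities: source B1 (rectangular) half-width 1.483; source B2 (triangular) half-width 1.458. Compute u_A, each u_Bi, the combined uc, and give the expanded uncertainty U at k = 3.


mean = (160.019 + 162.593 + 162.797 + 161.822 + 160.988 + 161.446 + 162.108 + 161.78 + 161.103 + 162.749 + 162.078 + 161.681) / 12 = 161.7636667
s = sqrt(sum((x - mean)^2)/(n-1)) = 0.80550609
u_A = s / sqrt(n) = 0.80550609 / sqrt(12) = 0.23252958
u_B1 = 1.483 / sqrt(3) = 0.85621045
u_B2 = 1.458 / sqrt(6) = 0.59522601
uc = sqrt(0.23252958^2 + 0.85621045^2 + 0.59522601^2) = 1.0683915
U = k * uc = 3 * 1.0683915
U = 3.2052

3.2052


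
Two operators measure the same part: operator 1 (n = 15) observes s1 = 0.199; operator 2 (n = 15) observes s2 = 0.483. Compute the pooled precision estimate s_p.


s_p = sqrt(((n1-1)*s1^2 + (n2-1)*s2^2) / (n1+n2-2))
numerator = (15-1)*0.199^2 + (15-1)*0.483^2 = 0.554414 + 3.266046 = 3.82046
denominator = 15 + 15 - 2 = 28
s_p^2 = 3.82046 / 28 = 0.136445
s_p = sqrt(0.136445) = 0.3694

0.3694


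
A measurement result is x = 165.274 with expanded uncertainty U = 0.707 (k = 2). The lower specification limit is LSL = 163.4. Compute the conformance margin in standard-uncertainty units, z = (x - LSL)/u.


u = U / k = 0.707 / 2 = 0.3535
margin = |LSL - x| = |163.4 - 165.274| = 1.874
z = margin / u = 1.874 / 0.3535
z = 5.3013

5.3013


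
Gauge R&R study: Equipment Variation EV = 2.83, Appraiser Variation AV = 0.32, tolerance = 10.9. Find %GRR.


GRR = sqrt(EV^2 + AV^2) = sqrt(2.83^2 + 0.32^2) = 2.8480344
%GRR = GRR / tol * 100 = 2.8480344 / 10.9 * 100
%GRR = 26.1288

26.1288


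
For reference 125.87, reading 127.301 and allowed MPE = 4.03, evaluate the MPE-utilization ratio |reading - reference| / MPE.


e = indication - reference = 127.301 - 125.87 = 1.4310
|e| = 1.4310
ratio = |e| / MPE = 1.4310 / 4.03
ratio = 0.3551

0.3551


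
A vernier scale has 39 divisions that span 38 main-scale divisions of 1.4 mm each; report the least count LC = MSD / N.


LC = MSD / n_div
= 1.4 / 39
= 0.0359

0.0359


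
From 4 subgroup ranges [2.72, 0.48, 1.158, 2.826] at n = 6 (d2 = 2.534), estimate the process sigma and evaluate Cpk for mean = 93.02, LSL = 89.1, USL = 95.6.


R_bar = (2.72 + 0.48 + 1.158 + 2.826) / 4 = 1.796
sigma = R_bar / d2 = 1.796 / 2.534 = 0.70876085
Cp = (USL - LSL)/(6*sigma) = (95.6 - 89.1)/(6*0.70876085) = 1.5285
Cpu = (95.6 - 93.02)/(3*0.70876085) = 1.2134
Cpl = (93.02 - 89.1)/(3*0.70876085) = 1.8436
Cpk = min(Cpu, Cpl) = 1.2134

1.2134


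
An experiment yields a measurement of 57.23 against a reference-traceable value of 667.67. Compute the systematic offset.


Systematic error = measured - true
= 57.23 - 667.67
= -610.4400

-610.4400


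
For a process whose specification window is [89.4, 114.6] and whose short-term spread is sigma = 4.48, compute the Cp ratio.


Cp = (USL - LSL) / (6 * sigma)
= (114.6 - 89.4) / (6 * 4.48)
= 25.2000 / 26.8800
= 0.9375

0.9375


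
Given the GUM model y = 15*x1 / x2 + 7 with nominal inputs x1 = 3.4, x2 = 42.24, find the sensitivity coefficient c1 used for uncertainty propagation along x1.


y = 15*x1 / x2 + 7
dy/dx1 = 15/x2
Evaluate at x2 = 42.24: c1 = 15 / 42.24
c1 = 0.3551

0.3551


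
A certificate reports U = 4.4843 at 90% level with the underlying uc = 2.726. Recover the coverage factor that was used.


k = U / uc
k = 4.4843 / 2.726
k = 1.645

1.645


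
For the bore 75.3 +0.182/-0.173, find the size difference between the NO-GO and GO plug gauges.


GO = nominal - lower_tol (smallest hole = maximum material condition)
GO = 75.3 - 0.173 = 75.127
NO-GO = nominal + upper_tol (largest hole = least material condition)
NO-GO = 75.3 + 0.182 = 75.482
spread = NO-GO - GO = 75.482 - 75.127 = 0.3550

0.3550


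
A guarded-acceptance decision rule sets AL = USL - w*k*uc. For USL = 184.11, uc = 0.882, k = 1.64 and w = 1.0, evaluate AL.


U = k * uc = 1.64 * 0.882 = 1.44648
guard band g = w * U = 1.0 * 1.44648 = 1.44648
AL = USL - g = 184.11 - 1.44648
AL = 182.6635

182.6635


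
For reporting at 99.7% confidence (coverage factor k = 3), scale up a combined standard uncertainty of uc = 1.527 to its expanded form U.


U = k * uc
U = 3 * 1.527
U = 4.5810

4.5810


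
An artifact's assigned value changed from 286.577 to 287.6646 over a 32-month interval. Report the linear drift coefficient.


rate = (v2 - v1) / months
= (287.6646 - 286.577) / 32
= 1.0876 / 32
= 0.0340

0.0340


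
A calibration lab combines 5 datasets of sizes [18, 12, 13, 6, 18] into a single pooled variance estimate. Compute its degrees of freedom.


nu = sum_i (n_i - 1)
nu = ((18 - 1) + (12 - 1) + (13 - 1) + (6 - 1) + (18 - 1))
nu = 17 + 11 + 12 + 5 + 17
nu = 62

62


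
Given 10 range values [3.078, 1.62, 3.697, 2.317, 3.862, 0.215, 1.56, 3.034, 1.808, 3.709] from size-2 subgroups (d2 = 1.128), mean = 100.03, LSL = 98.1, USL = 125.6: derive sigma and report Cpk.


R_bar = (3.078 + 1.62 + 3.697 + 2.317 + 3.862 + 0.215 + 1.56 + 3.034 + 1.808 + 3.709) / 10 = 2.49
sigma = R_bar / d2 = 2.49 / 1.128 = 2.2074468
Cp = (USL - LSL)/(6*sigma) = (125.6 - 98.1)/(6*2.2074468) = 2.0763
Cpu = (125.6 - 100.03)/(3*2.2074468) = 3.8612
Cpl = (100.03 - 98.1)/(3*2.2074468) = 0.2914
Cpk = min(Cpu, Cpl) = 0.2914

0.2914


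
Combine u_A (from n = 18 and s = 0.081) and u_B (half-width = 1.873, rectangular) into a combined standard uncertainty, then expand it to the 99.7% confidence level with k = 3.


u_A = s / sqrt(n) = 0.081 / sqrt(18) = 0.019091883
u_B = half_width / sqrt(3) = 1.873 / sqrt(3) = 1.0813771
uc = sqrt(u_A^2 + u_B^2) = sqrt(0.019091883^2 + 1.0813771^2) = 1.0815456
U = k * uc = 3 * 1.0815456
U = 3.2446

3.2446


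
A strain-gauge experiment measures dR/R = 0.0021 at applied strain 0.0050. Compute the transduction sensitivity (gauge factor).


GF = (dR/R) / epsilon
= 0.0021 / 0.0050
= 0.4200

0.4200


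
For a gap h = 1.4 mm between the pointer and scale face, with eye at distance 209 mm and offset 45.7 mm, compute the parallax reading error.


error = h * offset / d
= 1.4 * 45.7 / 209
= 0.3061

0.3061


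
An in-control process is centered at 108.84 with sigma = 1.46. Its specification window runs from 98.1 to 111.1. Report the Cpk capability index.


Cpu = (USL - mean) / (3*sigma) = (111.1 - 108.84) / (3*1.46) = 0.5160
Cpl = (mean - LSL) / (3*sigma) = (108.84 - 98.1) / (3*1.46) = 2.4521
Cpk = min(Cpu, Cpl) = 0.5160

0.5160


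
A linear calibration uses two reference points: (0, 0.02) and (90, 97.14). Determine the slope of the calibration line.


slope = (y2 - y1) / (x2 - x1)
= (97.14 - 0.02) / (90 - 0)
= 97.1200 / 90
= 1.0791

1.0791


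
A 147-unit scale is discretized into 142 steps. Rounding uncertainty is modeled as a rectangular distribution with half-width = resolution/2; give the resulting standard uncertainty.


resolution = range / divisions
resolution = 147 / 142 = 1.0352113
u_res = resolution / (2*sqrt(3))
u_res = 1.0352113 / 3.4641016
u_res = 0.2988

0.2988


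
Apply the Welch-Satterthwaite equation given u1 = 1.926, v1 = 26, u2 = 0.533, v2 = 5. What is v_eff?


uc = sqrt(u1^2 + u2^2) = sqrt(1.926^2 + 0.533^2) = 1.9983906
v_eff = uc^4 / (u1^4/v1 + u2^4/v2)
= 1.9983906^4 / (1.926^4/26 + 0.533^4/5)
= 15.948561 / 0.54538024
v_eff = 29.2430

29.2430


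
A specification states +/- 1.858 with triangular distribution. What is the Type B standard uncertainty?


u_B = half_width / sqrt(6)
u_B = 1.858 / 2.4494897
u_B = 0.7585

0.7585


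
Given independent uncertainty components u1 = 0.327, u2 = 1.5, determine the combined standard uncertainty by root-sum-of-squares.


uc = sqrt(0.327^2 + 1.5^2)
uc = sqrt(2.356929)
uc = 1.5352

1.5352


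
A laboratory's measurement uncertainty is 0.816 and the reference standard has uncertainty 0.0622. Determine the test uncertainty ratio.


TUR = u_lab / u_ref
= 0.816 / 0.0622
= 13.1190

13.1190


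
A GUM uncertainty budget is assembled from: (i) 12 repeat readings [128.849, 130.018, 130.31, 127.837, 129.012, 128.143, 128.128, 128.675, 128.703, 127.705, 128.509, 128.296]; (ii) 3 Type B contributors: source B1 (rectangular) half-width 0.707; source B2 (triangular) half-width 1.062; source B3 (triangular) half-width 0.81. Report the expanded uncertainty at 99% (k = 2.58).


mean = (128.849 + 130.018 + 130.31 + 127.837 + 129.012 + 128.143 + 128.128 + 128.675 + 128.703 + 127.705 + 128.509 + 128.296) / 12 = 128.6820833
s = sqrt(sum((x - mean)^2)/(n-1)) = 0.79871914
u_A = s / sqrt(n) = 0.79871914 / sqrt(12) = 0.23057036
u_B1 = 0.707 / sqrt(3) = 0.40818664
u_B2 = 1.062 / sqrt(6) = 0.43355968
u_B3 = 0.81 / sqrt(6) = 0.33068112
uc = sqrt(0.23057036^2 + 0.40818664^2 + 0.43355968^2 + 0.33068112^2) = 0.71909876
U = k * uc = 2.58 * 0.71909876
U = 1.8553

1.8553


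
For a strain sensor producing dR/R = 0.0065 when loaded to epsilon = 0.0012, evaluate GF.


GF = (dR/R) / epsilon
= 0.0065 / 0.0012
= 5.4167

5.4167


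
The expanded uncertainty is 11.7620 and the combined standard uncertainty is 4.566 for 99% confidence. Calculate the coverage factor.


k = U / uc
k = 11.7620 / 4.566
k = 2.576

2.576


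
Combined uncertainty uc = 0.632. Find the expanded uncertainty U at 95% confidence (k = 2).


U = k * uc
U = 2 * 0.632
U = 1.2640

1.2640


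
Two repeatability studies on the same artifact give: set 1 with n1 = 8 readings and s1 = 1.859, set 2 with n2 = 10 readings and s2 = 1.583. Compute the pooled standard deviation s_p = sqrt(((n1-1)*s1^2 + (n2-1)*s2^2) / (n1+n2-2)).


s_p = sqrt(((n1-1)*s1^2 + (n2-1)*s2^2) / (n1+n2-2))
numerator = (8-1)*1.859^2 + (10-1)*1.583^2 = 24.191167 + 22.553001 = 46.744168
denominator = 8 + 10 - 2 = 16
s_p^2 = 46.744168 / 16 = 2.9215105
s_p = sqrt(2.9215105) = 1.7092

1.7092


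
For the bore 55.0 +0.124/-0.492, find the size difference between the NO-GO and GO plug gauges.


GO = nominal - lower_tol (smallest hole = maximum material condition)
GO = 55.0 - 0.492 = 54.508
NO-GO = nominal + upper_tol (largest hole = least material condition)
NO-GO = 55.0 + 0.124 = 55.124
spread = NO-GO - GO = 55.124 - 54.508 = 0.6160

0.6160


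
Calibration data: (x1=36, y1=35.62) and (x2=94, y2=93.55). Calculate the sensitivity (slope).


slope = (y2 - y1) / (x2 - x1)
= (93.55 - 35.62) / (94 - 36)
= 57.9300 / 58
= 0.9988

0.9988


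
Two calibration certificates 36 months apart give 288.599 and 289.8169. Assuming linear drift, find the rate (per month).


rate = (v2 - v1) / months
= (289.8169 - 288.599) / 36
= 1.2179 / 36
= 0.0338

0.0338


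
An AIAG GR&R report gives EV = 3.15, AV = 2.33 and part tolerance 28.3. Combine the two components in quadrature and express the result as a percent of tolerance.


GRR = sqrt(EV^2 + AV^2) = sqrt(3.15^2 + 2.33^2) = 3.9180863
%GRR = GRR / tol * 100 = 3.9180863 / 28.3 * 100
%GRR = 13.8448

13.8448


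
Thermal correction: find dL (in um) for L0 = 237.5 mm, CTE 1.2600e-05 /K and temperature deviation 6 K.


dL = L * alpha * dT
= 237.5 * 1.2600e-05 * 6
= 0.0179550 mm
dL_um = 0.0179550 * 1000 = 17.9550 um

17.9550


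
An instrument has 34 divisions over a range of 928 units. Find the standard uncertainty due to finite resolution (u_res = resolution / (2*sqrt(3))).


resolution = range / divisions
resolution = 928 / 34 = 27.294118
u_res = resolution / (2*sqrt(3))
u_res = 27.294118 / 3.4641016
u_res = 7.8791

7.8791


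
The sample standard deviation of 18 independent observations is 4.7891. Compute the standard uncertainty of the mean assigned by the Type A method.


u_A = s / sqrt(n)
u_A = 4.7891 / sqrt(18)
u_A = 4.7891 / 4.2426407
u_A = 1.1288

1.1288


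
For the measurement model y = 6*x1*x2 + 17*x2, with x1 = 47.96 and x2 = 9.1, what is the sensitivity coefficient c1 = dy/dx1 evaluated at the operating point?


y = 6*x1*x2 + 17*x2
dy/dx1 = 6*x2
Evaluate at x2 = 9.1: c1 = 6 * 9.1
c1 = 54.6000

54.6000


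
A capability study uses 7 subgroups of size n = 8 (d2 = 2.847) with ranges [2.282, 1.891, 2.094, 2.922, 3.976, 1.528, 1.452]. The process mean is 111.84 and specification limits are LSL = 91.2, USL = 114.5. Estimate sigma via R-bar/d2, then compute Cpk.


R_bar = (2.282 + 1.891 + 2.094 + 2.922 + 3.976 + 1.528 + 1.452) / 7 = 2.3064286
sigma = R_bar / d2 = 2.3064286 / 2.847 = 0.81012596
Cp = (USL - LSL)/(6*sigma) = (114.5 - 91.2)/(6*0.81012596) = 4.7935
Cpu = (114.5 - 111.84)/(3*0.81012596) = 1.0945
Cpl = (111.84 - 91.2)/(3*0.81012596) = 8.4925
Cpk = min(Cpu, Cpl) = 1.0945

1.0945


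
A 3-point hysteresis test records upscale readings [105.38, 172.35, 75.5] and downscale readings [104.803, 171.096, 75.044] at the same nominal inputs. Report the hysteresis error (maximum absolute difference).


|105.38 - 104.803| = 0.5770
|172.35 - 171.096| = 1.2540
|75.5 - 75.044| = 0.4560
hysteresis = max(diffs) = 1.2540

1.2540


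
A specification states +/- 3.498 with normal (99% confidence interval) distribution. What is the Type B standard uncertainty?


u_B = half_width / 2.576
u_B = 3.498 / 2.576
u_B = 1.3579

1.3579


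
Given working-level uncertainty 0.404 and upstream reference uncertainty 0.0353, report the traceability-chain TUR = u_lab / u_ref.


TUR = u_lab / u_ref
= 0.404 / 0.0353
= 11.4448

11.4448


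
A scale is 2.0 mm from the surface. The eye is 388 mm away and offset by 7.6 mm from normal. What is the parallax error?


error = h * offset / d
= 2.0 * 7.6 / 388
= 0.0392

0.0392


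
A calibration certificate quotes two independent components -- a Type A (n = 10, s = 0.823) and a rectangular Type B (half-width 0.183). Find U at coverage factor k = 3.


u_A = s / sqrt(n) = 0.823 / sqrt(10) = 0.26025545
u_B = half_width / sqrt(3) = 0.183 / sqrt(3) = 0.1056551
uc = sqrt(u_A^2 + u_B^2) = sqrt(0.26025545^2 + 0.1056551^2) = 0.28088414
U = k * uc = 3 * 0.28088414
U = 0.8427

0.8427


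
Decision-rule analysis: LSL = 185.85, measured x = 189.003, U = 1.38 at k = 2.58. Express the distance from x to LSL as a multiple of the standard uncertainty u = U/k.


u = U / k = 1.38 / 2.58 = 0.53488372
margin = |LSL - x| = |185.85 - 189.003| = 3.153
z = margin / u = 3.153 / 0.53488372
z = 5.8947

5.8947


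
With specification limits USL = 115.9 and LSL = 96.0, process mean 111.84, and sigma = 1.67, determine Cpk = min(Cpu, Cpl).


Cpu = (USL - mean) / (3*sigma) = (115.9 - 111.84) / (3*1.67) = 0.8104
Cpl = (mean - LSL) / (3*sigma) = (111.84 - 96.0) / (3*1.67) = 3.1617
Cpk = min(Cpu, Cpl) = 0.8104

0.8104


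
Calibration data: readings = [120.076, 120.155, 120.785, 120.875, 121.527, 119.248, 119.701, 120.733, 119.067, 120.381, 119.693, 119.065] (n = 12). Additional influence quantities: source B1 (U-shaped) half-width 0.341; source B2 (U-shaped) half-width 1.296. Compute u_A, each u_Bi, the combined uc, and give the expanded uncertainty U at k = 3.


mean = (120.076 + 120.155 + 120.785 + 120.875 + 121.527 + 119.248 + 119.701 + 120.733 + 119.067 + 120.381 + 119.693 + 119.065) / 12 = 120.1088333
s = sqrt(sum((x - mean)^2)/(n-1)) = 0.78494711
u_A = s / sqrt(n) = 0.78494711 / sqrt(12) = 0.22659471
u_B1 = 0.341 / sqrt(2) = 0.24112341
u_B2 = 1.296 / sqrt(2) = 0.91641039
uc = sqrt(0.22659471^2 + 0.24112341^2 + 0.91641039^2) = 0.97431702
U = k * uc = 3 * 0.97431702
U = 2.9230

2.9230


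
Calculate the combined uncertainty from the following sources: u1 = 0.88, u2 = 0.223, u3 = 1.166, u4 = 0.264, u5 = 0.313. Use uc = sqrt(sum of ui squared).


uc = sqrt(0.88^2 + 0.223^2 + 1.166^2 + 0.264^2 + 0.313^2)
uc = sqrt(2.35135)
uc = 1.5334

1.5334


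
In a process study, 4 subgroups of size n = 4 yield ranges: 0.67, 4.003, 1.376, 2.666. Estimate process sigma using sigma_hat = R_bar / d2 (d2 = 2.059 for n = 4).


R_bar = (0.67 + 4.003 + 1.376 + 2.666) / 4
R_bar = 8.715 / 4 = 2.17875
sigma_hat = R_bar / d2 = 2.17875 / 2.059 = 1.0582

1.0582


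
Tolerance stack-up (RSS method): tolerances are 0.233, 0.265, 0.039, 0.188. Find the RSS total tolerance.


RSS = sqrt(0.233^2 + 0.265^2 + 0.039^2 + 0.188^2)
= sqrt(0.161379)
= 0.4017

0.4017


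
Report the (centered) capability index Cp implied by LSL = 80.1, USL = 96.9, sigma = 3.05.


Cp = (USL - LSL) / (6 * sigma)
= (96.9 - 80.1) / (6 * 3.05)
= 16.8000 / 18.3000
= 0.9180

0.9180


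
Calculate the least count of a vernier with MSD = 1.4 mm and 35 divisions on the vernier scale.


LC = MSD / n_div
= 1.4 / 35
= 0.0400

0.0400


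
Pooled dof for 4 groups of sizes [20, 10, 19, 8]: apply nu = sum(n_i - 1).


nu = sum_i (n_i - 1)
nu = ((20 - 1) + (10 - 1) + (19 - 1) + (8 - 1))
nu = 19 + 9 + 18 + 7
nu = 53

53


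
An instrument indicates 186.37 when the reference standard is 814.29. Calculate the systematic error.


Systematic error = measured - true
= 186.37 - 814.29
= -627.9200

-627.9200


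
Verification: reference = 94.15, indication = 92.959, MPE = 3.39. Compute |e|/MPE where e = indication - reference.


e = indication - reference = 92.959 - 94.15 = -1.1910
|e| = 1.1910
ratio = |e| / MPE = 1.1910 / 3.39
ratio = 0.3513

0.3513


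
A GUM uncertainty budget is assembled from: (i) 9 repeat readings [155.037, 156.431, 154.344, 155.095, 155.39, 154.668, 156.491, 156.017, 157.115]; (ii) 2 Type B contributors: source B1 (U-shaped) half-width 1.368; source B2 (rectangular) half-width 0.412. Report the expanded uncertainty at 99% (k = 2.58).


mean = (155.037 + 156.431 + 154.344 + 155.095 + 155.39 + 154.668 + 156.491 + 156.017 + 157.115) / 9 = 155.6208889
s = sqrt(sum((x - mean)^2)/(n-1)) = 0.93620797
u_A = s / sqrt(n) = 0.93620797 / sqrt(9) = 0.31206932
u_B1 = 1.368 / sqrt(2) = 0.96732208
u_B2 = 0.412 / sqrt(3) = 0.23786831
uc = sqrt(0.31206932^2 + 0.96732208^2 + 0.23786831^2) = 1.0438777
U = k * uc = 2.58 * 1.0438777
U = 2.6932

2.6932


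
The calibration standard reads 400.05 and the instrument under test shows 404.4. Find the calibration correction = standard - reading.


Correction = standard - reading
= 400.05 - 404.4
= -4.3500

-4.3500


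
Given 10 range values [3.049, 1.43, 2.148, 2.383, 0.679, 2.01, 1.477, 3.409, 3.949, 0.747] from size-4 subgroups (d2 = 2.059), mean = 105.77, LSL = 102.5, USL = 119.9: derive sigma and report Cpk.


R_bar = (3.049 + 1.43 + 2.148 + 2.383 + 0.679 + 2.01 + 1.477 + 3.409 + 3.949 + 0.747) / 10 = 2.1281
sigma = R_bar / d2 = 2.1281 / 2.059 = 1.03356
Cp = (USL - LSL)/(6*sigma) = (119.9 - 102.5)/(6*1.03356) = 2.8058
Cpu = (119.9 - 105.77)/(3*1.03356) = 4.5571
Cpl = (105.77 - 102.5)/(3*1.03356) = 1.0546
Cpk = min(Cpu, Cpl) = 1.0546

1.0546


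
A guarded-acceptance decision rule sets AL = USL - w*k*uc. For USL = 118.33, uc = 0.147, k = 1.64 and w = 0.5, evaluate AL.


U = k * uc = 1.64 * 0.147 = 0.24108
guard band g = w * U = 0.5 * 0.24108 = 0.12054
AL = USL - g = 118.33 - 0.12054
AL = 118.2095

118.2095


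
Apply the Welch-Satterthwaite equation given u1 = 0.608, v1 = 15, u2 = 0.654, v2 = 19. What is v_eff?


uc = sqrt(u1^2 + u2^2) = sqrt(0.608^2 + 0.654^2) = 0.89296137
v_eff = uc^4 / (u1^4/v1 + u2^4/v2)
= 0.89296137^4 / (0.608^4/15 + 0.654^4/19)
= 0.63581488 / 0.018738571
v_eff = 33.9308

33.9308


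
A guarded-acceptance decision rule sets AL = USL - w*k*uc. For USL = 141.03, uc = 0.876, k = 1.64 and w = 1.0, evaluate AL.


U = k * uc = 1.64 * 0.876 = 1.43664
guard band g = w * U = 1.0 * 1.43664 = 1.43664
AL = USL - g = 141.03 - 1.43664
AL = 139.5934

139.5934


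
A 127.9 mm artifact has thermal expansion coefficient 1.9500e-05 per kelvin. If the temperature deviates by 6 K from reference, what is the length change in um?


dL = L * alpha * dT
= 127.9 * 1.9500e-05 * 6
= 0.0149643 mm
dL_um = 0.0149643 * 1000 = 14.9643 um

14.9643


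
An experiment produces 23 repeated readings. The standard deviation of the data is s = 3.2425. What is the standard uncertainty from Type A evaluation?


u_A = s / sqrt(n)
u_A = 3.2425 / sqrt(23)
u_A = 3.2425 / 4.7958315
u_A = 0.6761

0.6761


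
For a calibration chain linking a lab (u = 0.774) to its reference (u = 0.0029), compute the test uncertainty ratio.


TUR = u_lab / u_ref
= 0.774 / 0.0029
= 266.8966

266.8966


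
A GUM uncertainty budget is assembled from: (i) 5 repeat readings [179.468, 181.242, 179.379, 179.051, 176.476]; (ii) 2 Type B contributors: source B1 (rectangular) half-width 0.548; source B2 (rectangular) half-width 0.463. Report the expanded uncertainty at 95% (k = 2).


mean = (179.468 + 181.242 + 179.379 + 179.051 + 176.476) / 5 = 179.1232
s = sqrt(sum((x - mean)^2)/(n-1)) = 1.7092772
u_A = s / sqrt(n) = 1.7092772 / sqrt(5) = 0.764412
u_B1 = 0.548 / sqrt(3) = 0.31638795
u_B2 = 0.463 / sqrt(3) = 0.26731317
uc = sqrt(0.764412^2 + 0.31638795^2 + 0.26731317^2) = 0.86941553
U = k * uc = 2 * 0.86941553
U = 1.7388

1.7388


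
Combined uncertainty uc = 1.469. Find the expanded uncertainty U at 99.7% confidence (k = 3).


U = k * uc
U = 3 * 1.469
U = 4.4070

4.4070


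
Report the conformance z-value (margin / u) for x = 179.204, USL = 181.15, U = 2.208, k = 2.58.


u = U / k = 2.208 / 2.58 = 0.85581395
margin = |USL - x| = |181.15 - 179.204| = 1.946
z = margin / u = 1.946 / 0.85581395
z = 2.2739

2.2739


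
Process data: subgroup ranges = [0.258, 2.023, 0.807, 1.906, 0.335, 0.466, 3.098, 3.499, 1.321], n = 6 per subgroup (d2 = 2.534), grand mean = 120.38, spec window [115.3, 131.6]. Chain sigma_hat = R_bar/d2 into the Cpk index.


R_bar = (0.258 + 2.023 + 0.807 + 1.906 + 0.335 + 0.466 + 3.098 + 3.499 + 1.321) / 9 = 1.5236667
sigma = R_bar / d2 = 1.5236667 / 2.534 = 0.60128915
Cp = (USL - LSL)/(6*sigma) = (131.6 - 115.3)/(6*0.60128915) = 4.5181
Cpu = (131.6 - 120.38)/(3*0.60128915) = 6.2200
Cpl = (120.38 - 115.3)/(3*0.60128915) = 2.8162
Cpk = min(Cpu, Cpl) = 2.8162

2.8162


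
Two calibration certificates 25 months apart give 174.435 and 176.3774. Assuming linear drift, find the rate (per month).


rate = (v2 - v1) / months
= (176.3774 - 174.435) / 25
= 1.9424 / 25
= 0.0777

0.0777


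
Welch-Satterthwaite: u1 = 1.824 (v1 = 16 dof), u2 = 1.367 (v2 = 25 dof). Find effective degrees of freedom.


uc = sqrt(u1^2 + u2^2) = sqrt(1.824^2 + 1.367^2) = 2.2794001
v_eff = uc^4 / (u1^4/v1 + u2^4/v2)
= 2.2794001^4 / (1.824^4/16 + 1.367^4/25)
= 26.994933 / 0.83147802
v_eff = 32.4662

32.4662


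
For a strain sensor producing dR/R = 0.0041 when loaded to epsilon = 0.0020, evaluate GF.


GF = (dR/R) / epsilon
= 0.0041 / 0.0020
= 2.0500

2.0500


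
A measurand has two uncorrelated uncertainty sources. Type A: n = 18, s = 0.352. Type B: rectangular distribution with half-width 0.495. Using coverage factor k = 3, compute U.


u_A = s / sqrt(n) = 0.352 / sqrt(18) = 0.082967196
u_B = half_width / sqrt(3) = 0.495 / sqrt(3) = 0.28578838
uc = sqrt(u_A^2 + u_B^2) = sqrt(0.082967196^2 + 0.28578838^2) = 0.29758789
U = k * uc = 3 * 0.29758789
U = 0.8928

0.8928


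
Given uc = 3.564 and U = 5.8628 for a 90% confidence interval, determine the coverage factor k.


k = U / uc
k = 5.8628 / 3.564
k = 1.645

1.645


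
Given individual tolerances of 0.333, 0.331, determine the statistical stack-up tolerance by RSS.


RSS = sqrt(0.333^2 + 0.331^2)
= sqrt(0.22045)
= 0.4695

0.4695


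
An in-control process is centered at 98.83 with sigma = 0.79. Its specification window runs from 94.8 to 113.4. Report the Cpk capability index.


Cpu = (USL - mean) / (3*sigma) = (113.4 - 98.83) / (3*0.79) = 6.1477
Cpl = (mean - LSL) / (3*sigma) = (98.83 - 94.8) / (3*0.79) = 1.7004
Cpk = min(Cpu, Cpl) = 1.7004

1.7004


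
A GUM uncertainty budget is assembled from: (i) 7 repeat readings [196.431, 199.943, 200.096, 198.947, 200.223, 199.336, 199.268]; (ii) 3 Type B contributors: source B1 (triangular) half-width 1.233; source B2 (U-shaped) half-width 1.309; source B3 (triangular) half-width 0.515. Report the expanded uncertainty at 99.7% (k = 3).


mean = (196.431 + 199.943 + 200.096 + 198.947 + 200.223 + 199.336 + 199.268) / 7 = 199.1777143
s = sqrt(sum((x - mean)^2)/(n-1)) = 1.3007951
u_A = s / sqrt(n) = 1.3007951 / sqrt(7) = 0.49165433
u_B1 = 1.233 / sqrt(6) = 0.50337014
u_B2 = 1.309 / sqrt(2) = 0.92560278
u_B3 = 0.515 / sqrt(6) = 0.21024787
uc = sqrt(0.49165433^2 + 0.50337014^2 + 0.92560278^2 + 0.21024787^2) = 1.1815457
U = k * uc = 3 * 1.1815457
U = 3.5446

3.5446


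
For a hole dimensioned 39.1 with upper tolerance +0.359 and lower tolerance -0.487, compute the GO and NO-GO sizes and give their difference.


GO = nominal - lower_tol (smallest hole = maximum material condition)
GO = 39.1 - 0.487 = 38.613
NO-GO = nominal + upper_tol (largest hole = least material condition)
NO-GO = 39.1 + 0.359 = 39.459
spread = NO-GO - GO = 39.459 - 38.613 = 0.8460

0.8460


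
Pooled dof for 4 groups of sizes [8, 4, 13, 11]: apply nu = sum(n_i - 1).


nu = sum_i (n_i - 1)
nu = ((8 - 1) + (4 - 1) + (13 - 1) + (11 - 1))
nu = 7 + 3 + 12 + 10
nu = 32

32


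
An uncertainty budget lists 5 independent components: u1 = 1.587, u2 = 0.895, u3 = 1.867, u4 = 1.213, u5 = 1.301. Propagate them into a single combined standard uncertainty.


uc = sqrt(1.587^2 + 0.895^2 + 1.867^2 + 1.213^2 + 1.301^2)
uc = sqrt(9.969253)
uc = 3.1574

3.1574


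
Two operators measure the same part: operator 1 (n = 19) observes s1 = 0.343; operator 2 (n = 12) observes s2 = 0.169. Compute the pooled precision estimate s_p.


s_p = sqrt(((n1-1)*s1^2 + (n2-1)*s2^2) / (n1+n2-2))
numerator = (19-1)*0.343^2 + (12-1)*0.169^2 = 2.117682 + 0.314171 = 2.431853
denominator = 19 + 12 - 2 = 29
s_p^2 = 2.431853 / 29 = 0.083857
s_p = sqrt(0.083857) = 0.2896

0.2896


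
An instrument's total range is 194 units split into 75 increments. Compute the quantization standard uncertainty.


resolution = range / divisions
resolution = 194 / 75 = 2.5866667
u_res = resolution / (2*sqrt(3))
u_res = 2.5866667 / 3.4641016
u_res = 0.7467

0.7467
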